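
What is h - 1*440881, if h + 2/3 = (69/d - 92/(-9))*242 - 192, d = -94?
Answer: -185602894/423 ≈ -4.3878e+5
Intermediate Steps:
h = 889769/423 (h = -2/3 + ((69/(-94) - 92/(-9))*242 - 192) = -2/3 + ((69*(-1/94) - 92*(-1/9))*242 - 192) = -2/3 + ((-69/94 + 92/9)*242 - 192) = -2/3 + ((8027/846)*242 - 192) = -2/3 + (971267/423 - 192) = -2/3 + 890051/423 = 889769/423 ≈ 2103.5)
h - 1*440881 = 889769/423 - 1*440881 = 889769/423 - 440881 = -185602894/423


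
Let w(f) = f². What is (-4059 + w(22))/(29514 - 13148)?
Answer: -3575/16366 ≈ -0.21844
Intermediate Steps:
(-4059 + w(22))/(29514 - 13148) = (-4059 + 22²)/(29514 - 13148) = (-4059 + 484)/16366 = -3575*1/16366 = -3575/16366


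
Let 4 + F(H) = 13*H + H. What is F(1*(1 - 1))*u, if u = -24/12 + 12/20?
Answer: 28/5 ≈ 5.6000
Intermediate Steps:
u = -7/5 (u = -24*1/12 + 12*(1/20) = -2 + 3/5 = -7/5 ≈ -1.4000)
F(H) = -4 + 14*H (F(H) = -4 + (13*H + H) = -4 + 14*H)
F(1*(1 - 1))*u = (-4 + 14*(1*(1 - 1)))*(-7/5) = (-4 + 14*(1*0))*(-7/5) = (-4 + 14*0)*(-7/5) = (-4 + 0)*(-7/5) = -4*(-7/5) = 28/5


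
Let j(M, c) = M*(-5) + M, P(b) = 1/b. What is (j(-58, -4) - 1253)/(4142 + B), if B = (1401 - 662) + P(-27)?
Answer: -27567/131786 ≈ -0.20918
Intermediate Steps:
j(M, c) = -4*M (j(M, c) = -5*M + M = -4*M)
B = 19952/27 (B = (1401 - 662) + 1/(-27) = 739 - 1/27 = 19952/27 ≈ 738.96)
(j(-58, -4) - 1253)/(4142 + B) = (-4*(-58) - 1253)/(4142 + 19952/27) = (232 - 1253)/(131786/27) = -1021*27/131786 = -27567/131786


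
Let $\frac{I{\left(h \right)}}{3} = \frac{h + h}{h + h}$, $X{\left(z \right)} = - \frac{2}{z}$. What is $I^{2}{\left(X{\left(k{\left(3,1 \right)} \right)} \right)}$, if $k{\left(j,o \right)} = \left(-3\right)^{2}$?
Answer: $9$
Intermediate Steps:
$k{\left(j,o \right)} = 9$
$I{\left(h \right)} = 3$ ($I{\left(h \right)} = 3 \frac{h + h}{h + h} = 3 \frac{2 h}{2 h} = 3 \cdot 2 h \frac{1}{2 h} = 3 \cdot 1 = 3$)
$I^{2}{\left(X{\left(k{\left(3,1 \right)} \right)} \right)} = 3^{2} = 9$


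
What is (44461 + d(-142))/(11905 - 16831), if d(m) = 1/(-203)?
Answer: -4512791/499989 ≈ -9.0258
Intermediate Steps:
d(m) = -1/203
(44461 + d(-142))/(11905 - 16831) = (44461 - 1/203)/(11905 - 16831) = (9025582/203)/(-4926) = (9025582/203)*(-1/4926) = -4512791/499989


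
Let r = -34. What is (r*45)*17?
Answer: -26010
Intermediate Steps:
(r*45)*17 = -34*45*17 = -1530*17 = -26010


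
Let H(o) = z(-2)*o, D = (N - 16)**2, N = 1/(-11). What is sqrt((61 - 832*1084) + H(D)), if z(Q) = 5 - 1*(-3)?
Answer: 3*I*sqrt(12096715)/11 ≈ 948.55*I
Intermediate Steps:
N = -1/11 (N = 1*(-1/11) = -1/11 ≈ -0.090909)
D = 31329/121 (D = (-1/11 - 16)**2 = (-177/11)**2 = 31329/121 ≈ 258.92)
z(Q) = 8 (z(Q) = 5 + 3 = 8)
H(o) = 8*o
sqrt((61 - 832*1084) + H(D)) = sqrt((61 - 832*1084) + 8*(31329/121)) = sqrt((61 - 901888) + 250632/121) = sqrt(-901827 + 250632/121) = sqrt(-108870435/121) = 3*I*sqrt(12096715)/11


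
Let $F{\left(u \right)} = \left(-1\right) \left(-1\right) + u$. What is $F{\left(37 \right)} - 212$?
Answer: $-174$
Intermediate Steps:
$F{\left(u \right)} = 1 + u$
$F{\left(37 \right)} - 212 = \left(1 + 37\right) - 212 = 38 - 212 = -174$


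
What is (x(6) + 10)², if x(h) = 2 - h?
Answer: 36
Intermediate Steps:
(x(6) + 10)² = ((2 - 1*6) + 10)² = ((2 - 6) + 10)² = (-4 + 10)² = 6² = 36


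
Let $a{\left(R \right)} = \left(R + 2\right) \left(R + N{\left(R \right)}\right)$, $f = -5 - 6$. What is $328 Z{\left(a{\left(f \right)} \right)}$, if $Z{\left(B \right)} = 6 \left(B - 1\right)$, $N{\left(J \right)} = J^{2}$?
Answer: $-1950288$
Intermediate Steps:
$f = -11$ ($f = -5 - 6 = -11$)
$a{\left(R \right)} = \left(2 + R\right) \left(R + R^{2}\right)$ ($a{\left(R \right)} = \left(R + 2\right) \left(R + R^{2}\right) = \left(2 + R\right) \left(R + R^{2}\right)$)
$Z{\left(B \right)} = -6 + 6 B$ ($Z{\left(B \right)} = 6 \left(-1 + B\right) = -6 + 6 B$)
$328 Z{\left(a{\left(f \right)} \right)} = 328 \left(-6 + 6 \left(- 11 \left(2 + \left(-11\right)^{2} + 3 \left(-11\right)\right)\right)\right) = 328 \left(-6 + 6 \left(- 11 \left(2 + 121 - 33\right)\right)\right) = 328 \left(-6 + 6 \left(\left(-11\right) 90\right)\right) = 328 \left(-6 + 6 \left(-990\right)\right) = 328 \left(-6 - 5940\right) = 328 \left(-5946\right) = -1950288$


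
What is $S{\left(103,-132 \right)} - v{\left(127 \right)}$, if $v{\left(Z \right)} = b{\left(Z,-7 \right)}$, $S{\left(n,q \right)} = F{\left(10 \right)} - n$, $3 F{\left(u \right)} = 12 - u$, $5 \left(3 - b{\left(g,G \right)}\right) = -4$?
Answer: $- \frac{1592}{15} \approx -106.13$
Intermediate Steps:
$b{\left(g,G \right)} = \frac{19}{5}$ ($b{\left(g,G \right)} = 3 - - \frac{4}{5} = 3 + \frac{4}{5} = \frac{19}{5}$)
$F{\left(u \right)} = 4 - \frac{u}{3}$ ($F{\left(u \right)} = \frac{12 - u}{3} = 4 - \frac{u}{3}$)
$S{\left(n,q \right)} = \frac{2}{3} - n$ ($S{\left(n,q \right)} = \left(4 - \frac{10}{3}\right) - n = \frac{2}{3} - n$)
$v{\left(Z \right)} = \frac{19}{5}$
$S{\left(103,-132 \right)} - v{\left(127 \right)} = \left(\frac{2}{3} - 103\right) - \frac{19}{5} = - \frac{307}{3} - \frac{19}{5} = - \frac{1592}{15}$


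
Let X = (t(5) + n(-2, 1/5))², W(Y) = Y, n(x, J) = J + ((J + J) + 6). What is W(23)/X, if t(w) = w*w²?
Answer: 575/432964 ≈ 0.0013281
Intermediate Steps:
n(x, J) = 6 + 3*J (n(x, J) = J + (2*J + 6) = J + (6 + 2*J) = 6 + 3*J)
t(w) = w³
X = 432964/25 (X = (5³ + (6 + 3*(1/5)))² = (125 + (6 + 3*(1*(⅕))))² = (125 + (6 + 3*(⅕)))² = (125 + (6 + ⅗))² = (125 + 33/5)² = (658/5)² = 432964/25 ≈ 17319.)
W(23)/X = 23/(432964/25) = 23*(25/432964) = 575/432964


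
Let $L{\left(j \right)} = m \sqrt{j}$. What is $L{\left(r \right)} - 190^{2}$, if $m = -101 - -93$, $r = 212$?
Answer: $-36100 - 16 \sqrt{53} \approx -36217.0$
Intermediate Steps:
$m = -8$ ($m = -101 + 93 = -8$)
$L{\left(j \right)} = - 8 \sqrt{j}$
$L{\left(r \right)} - 190^{2} = - 8 \sqrt{212} - 190^{2} = - 8 \cdot 2 \sqrt{53} - 36100 = - 16 \sqrt{53} - 36100 = -36100 - 16 \sqrt{53}$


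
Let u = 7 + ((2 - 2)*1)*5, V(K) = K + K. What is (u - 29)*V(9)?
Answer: -396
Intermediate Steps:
V(K) = 2*K
u = 7 (u = 7 + (0*1)*5 = 7 + 0*5 = 7 + 0 = 7)
(u - 29)*V(9) = (7 - 29)*(2*9) = -22*18 = -396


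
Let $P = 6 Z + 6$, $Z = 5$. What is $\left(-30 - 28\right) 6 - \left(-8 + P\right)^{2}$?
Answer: $-1132$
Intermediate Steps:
$P = 36$ ($P = 6 \cdot 5 + 6 = 30 + 6 = 36$)
$\left(-30 - 28\right) 6 - \left(-8 + P\right)^{2} = \left(-30 - 28\right) 6 - \left(-8 + 36\right)^{2} = \left(-58\right) 6 - 28^{2} = -348 - 784 = -1132$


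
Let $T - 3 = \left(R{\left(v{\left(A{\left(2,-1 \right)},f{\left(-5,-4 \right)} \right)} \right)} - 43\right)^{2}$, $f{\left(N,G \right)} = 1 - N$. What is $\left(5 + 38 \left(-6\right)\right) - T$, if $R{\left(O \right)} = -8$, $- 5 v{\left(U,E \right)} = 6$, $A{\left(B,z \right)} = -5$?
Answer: $-2827$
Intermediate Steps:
$v{\left(U,E \right)} = - \frac{6}{5}$ ($v{\left(U,E \right)} = \left(- \frac{1}{5}\right) 6 = - \frac{6}{5}$)
$T = 2604$ ($T = 3 + \left(-8 - 43\right)^{2} = 3 + \left(-51\right)^{2} = 3 + 2601 = 2604$)
$\left(5 + 38 \left(-6\right)\right) - T = \left(5 + 38 \left(-6\right)\right) - 2604 = \left(5 - 228\right) - 2604 = -223 - 2604 = -2827$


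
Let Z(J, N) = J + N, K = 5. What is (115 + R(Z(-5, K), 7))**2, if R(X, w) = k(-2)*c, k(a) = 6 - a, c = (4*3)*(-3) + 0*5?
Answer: 29929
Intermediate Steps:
c = -36 (c = 12*(-3) + 0 = -36 + 0 = -36)
R(X, w) = -288 (R(X, w) = (6 - 1*(-2))*(-36) = (6 + 2)*(-36) = 8*(-36) = -288)
(115 + R(Z(-5, K), 7))**2 = (115 - 288)**2 = (-173)**2 = 29929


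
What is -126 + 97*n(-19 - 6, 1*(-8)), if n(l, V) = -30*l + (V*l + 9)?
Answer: 92897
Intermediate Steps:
n(l, V) = 9 - 30*l + V*l (n(l, V) = -30*l + (9 + V*l) = 9 - 30*l + V*l)
-126 + 97*n(-19 - 6, 1*(-8)) = -126 + 97*(9 - 30*(-19 - 6) + (1*(-8))*(-19 - 6)) = -126 + 97*(9 - 30*(-25) - 8*(-25)) = -126 + 97*(9 + 750 + 200) = -126 + 97*959 = -126 + 93023 = 92897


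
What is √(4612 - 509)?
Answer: √4103 ≈ 64.055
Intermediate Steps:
√(4612 - 509) = √4103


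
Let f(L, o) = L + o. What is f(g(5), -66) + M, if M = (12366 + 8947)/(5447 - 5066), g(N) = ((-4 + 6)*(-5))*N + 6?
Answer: -20597/381 ≈ -54.060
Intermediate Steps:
g(N) = 6 - 10*N (g(N) = (2*(-5))*N + 6 = -10*N + 6 = 6 - 10*N)
M = 21313/381 ≈ 55.940
f(g(5), -66) + M = ((6 - 10*5) - 66) + 21313/381 = ((6 - 50) - 66) + 21313/381 = (-44 - 66) + 21313/381 = -110 + 21313/381 = -20597/381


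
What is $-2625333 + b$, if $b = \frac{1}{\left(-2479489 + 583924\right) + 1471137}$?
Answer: $- \frac{1114264834525}{424428} \approx -2.6253 \cdot 10^{6}$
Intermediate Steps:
$b = - \frac{1}{424428}$ ($b = \frac{1}{-1895565 + 1471137} = \frac{1}{-424428} = - \frac{1}{424428} \approx -2.3561 \cdot 10^{-6}$)
$-2625333 + b = -2625333 - \frac{1}{424428} = - \frac{1114264834525}{424428}$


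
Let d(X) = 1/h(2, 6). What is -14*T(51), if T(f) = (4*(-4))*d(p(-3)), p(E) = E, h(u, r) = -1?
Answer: -224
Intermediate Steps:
d(X) = -1 (d(X) = 1/(-1) = -1)
T(f) = 16 (T(f) = (4*(-4))*(-1) = -16*(-1) = 16)
-14*T(51) = -14*16 = -224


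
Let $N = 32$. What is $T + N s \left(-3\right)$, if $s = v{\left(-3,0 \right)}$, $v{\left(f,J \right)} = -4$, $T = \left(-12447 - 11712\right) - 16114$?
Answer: $-39889$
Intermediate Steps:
$T = -40273$ ($T = -24159 - 16114 = -40273$)
$s = -4$
$T + N s \left(-3\right) = -40273 + 32 \left(-4\right) \left(-3\right) = -40273 - -384 = -40273 + 384 = -39889$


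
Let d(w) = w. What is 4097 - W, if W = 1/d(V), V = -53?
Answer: 217142/53 ≈ 4097.0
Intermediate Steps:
W = -1/53 (W = 1/(-53) = -1/53 ≈ -0.018868)
4097 - W = 4097 - 1*(-1/53) = 4097 + 1/53 = 217142/53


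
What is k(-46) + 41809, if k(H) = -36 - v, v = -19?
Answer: 41792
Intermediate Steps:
k(H) = -17 (k(H) = -36 - 1*(-19) = -36 + 19 = -17)
k(-46) + 41809 = -17 + 41809 = 41792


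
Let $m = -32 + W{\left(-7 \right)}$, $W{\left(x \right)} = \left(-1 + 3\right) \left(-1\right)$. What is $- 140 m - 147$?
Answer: $4613$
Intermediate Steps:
$W{\left(x \right)} = -2$ ($W{\left(x \right)} = 2 \left(-1\right) = -2$)
$m = -34$ ($m = -32 - 2 = -34$)
$- 140 m - 147 = \left(-140\right) \left(-34\right) - 147 = 4760 - 147 = 4613$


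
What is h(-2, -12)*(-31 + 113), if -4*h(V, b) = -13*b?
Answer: -3198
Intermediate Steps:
h(V, b) = 13*b/4 (h(V, b) = -(-13)*b/4 = 13*b/4)
h(-2, -12)*(-31 + 113) = ((13/4)*(-12))*(-31 + 113) = -39*82 = -3198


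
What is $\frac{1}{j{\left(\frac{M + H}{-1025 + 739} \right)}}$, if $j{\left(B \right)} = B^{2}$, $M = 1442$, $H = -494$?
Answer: $\frac{20449}{224676} \approx 0.091015$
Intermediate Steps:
$\frac{1}{j{\left(\frac{M + H}{-1025 + 739} \right)}} = \frac{1}{\left(\frac{1442 - 494}{-1025 + 739}\right)^{2}} = \frac{1}{\left(\frac{948}{-286}\right)^{2}} = \frac{1}{\left(948 \left(- \frac{1}{286}\right)\right)^{2}} = \frac{1}{\left(- \frac{474}{143}\right)^{2}} = \frac{1}{\frac{224676}{20449}} = \frac{20449}{224676}$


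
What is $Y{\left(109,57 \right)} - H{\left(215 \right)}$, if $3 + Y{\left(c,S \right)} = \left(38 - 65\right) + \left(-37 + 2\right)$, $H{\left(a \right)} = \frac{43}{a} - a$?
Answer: $\frac{749}{5} \approx 149.8$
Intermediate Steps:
$H{\left(a \right)} = - a + \frac{43}{a}$
$Y{\left(c,S \right)} = -65$ ($Y{\left(c,S \right)} = -3 + \left(\left(38 - 65\right) + \left(-37 + 2\right)\right) = -3 - 62 = -65$)
$Y{\left(109,57 \right)} - H{\left(215 \right)} = -65 - \left(\left(-1\right) 215 + \frac{43}{215}\right) = -65 - \left(-215 + 43 \cdot \frac{1}{215}\right) = -65 - \left(-215 + \frac{1}{5}\right) = -65 - - \frac{1074}{5} = -65 + \frac{1074}{5} = \frac{749}{5}$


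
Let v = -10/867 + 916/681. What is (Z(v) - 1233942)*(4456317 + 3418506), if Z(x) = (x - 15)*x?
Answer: -125461540755862156770716/12911260827 ≈ -9.7172e+12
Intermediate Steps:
v = 262454/196809 (v = -10*1/867 + 916*(1/681) = -10/867 + 916/681 = 262454/196809 ≈ 1.3335)
Z(x) = x*(-15 + x) (Z(x) = (-15 + x)*x = x*(-15 + x))
(Z(v) - 1233942)*(4456317 + 3418506) = (262454*(-15 + 262454/196809)/196809 - 1233942)*(4456317 + 3418506) = ((262454/196809)*(-2689681/196809) - 1233942)*7874823 = (-705917537174/38733782481 - 1233942)*7874823 = -47795946939707276/38733782481*7874823 = -125461540755862156770716/12911260827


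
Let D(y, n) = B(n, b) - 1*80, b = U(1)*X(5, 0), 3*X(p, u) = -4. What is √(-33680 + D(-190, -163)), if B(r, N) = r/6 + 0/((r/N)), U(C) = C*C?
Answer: I*√1216338/6 ≈ 183.81*I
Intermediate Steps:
X(p, u) = -4/3 (X(p, u) = (⅓)*(-4) = -4/3)
U(C) = C²
b = -4/3 (b = 1²*(-4/3) = 1*(-4/3) = -4/3 ≈ -1.3333)
B(r, N) = r/6 (B(r, N) = r*(⅙) + 0*(N/r) = r/6 + 0 = r/6)
D(y, n) = -80 + n/6 (D(y, n) = n/6 - 1*80 = n/6 - 80 = -80 + n/6)
√(-33680 + D(-190, -163)) = √(-33680 + (-80 + (⅙)*(-163))) = √(-33680 + (-80 - 163/6)) = √(-33680 - 643/6) = √(-202723/6) = I*√1216338/6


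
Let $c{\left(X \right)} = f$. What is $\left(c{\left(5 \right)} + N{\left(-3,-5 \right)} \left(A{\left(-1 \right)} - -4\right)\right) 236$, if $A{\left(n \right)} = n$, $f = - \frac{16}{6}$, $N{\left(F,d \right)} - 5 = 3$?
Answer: $\frac{15104}{3} \approx 5034.7$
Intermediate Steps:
$N{\left(F,d \right)} = 8$ ($N{\left(F,d \right)} = 5 + 3 = 8$)
$f = - \frac{8}{3}$ ($f = \left(-16\right) \frac{1}{6} = - \frac{8}{3} \approx -2.6667$)
$c{\left(X \right)} = - \frac{8}{3}$
$\left(c{\left(5 \right)} + N{\left(-3,-5 \right)} \left(A{\left(-1 \right)} - -4\right)\right) 236 = \left(- \frac{8}{3} + 8 \left(-1 - -4\right)\right) 236 = \left(- \frac{8}{3} + 8 \left(-1 + 4\right)\right) 236 = \left(- \frac{8}{3} + 8 \cdot 3\right) 236 = \left(- \frac{8}{3} + 24\right) 236 = \frac{64}{3} \cdot 236 = \frac{15104}{3}$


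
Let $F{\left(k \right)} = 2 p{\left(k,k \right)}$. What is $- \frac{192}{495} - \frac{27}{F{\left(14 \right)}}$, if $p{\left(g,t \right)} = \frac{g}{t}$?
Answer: $- \frac{4583}{330} \approx -13.888$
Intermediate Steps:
$F{\left(k \right)} = 2$ ($F{\left(k \right)} = 2 \frac{k}{k} = 2 \cdot 1 = 2$)
$- \frac{192}{495} - \frac{27}{F{\left(14 \right)}} = - \frac{192}{495} - \frac{27}{2} = \left(-192\right) \frac{1}{495} - \frac{27}{2} = - \frac{64}{165} - \frac{27}{2} = - \frac{4583}{330}$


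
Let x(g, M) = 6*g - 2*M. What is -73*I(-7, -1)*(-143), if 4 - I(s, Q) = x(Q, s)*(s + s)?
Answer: 1210924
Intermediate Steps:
x(g, M) = -2*M + 6*g
I(s, Q) = 4 - 2*s*(-2*s + 6*Q) (I(s, Q) = 4 - (-2*s + 6*Q)*(s + s) = 4 - (-2*s + 6*Q)*2*s = 4 - 2*s*(-2*s + 6*Q))
-73*I(-7, -1)*(-143) = -73*(4 - 4*(-7)*(-1*(-7) + 3*(-1)))*(-143) = -73*(4 - 4*(-7)*(7 - 3))*(-143) = -73*(4 - 4*(-7)*4)*(-143) = -73*(4 + 112)*(-143) = -73*116*(-143) = -8468*(-143) = 1210924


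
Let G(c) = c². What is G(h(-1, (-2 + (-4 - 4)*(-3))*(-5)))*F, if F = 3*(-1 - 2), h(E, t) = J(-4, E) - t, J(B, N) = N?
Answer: -106929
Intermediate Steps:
h(E, t) = E - t
F = -9 (F = 3*(-3) = -9)
G(h(-1, (-2 + (-4 - 4)*(-3))*(-5)))*F = (-1 - (-2 + (-4 - 4)*(-3))*(-5))²*(-9) = (-1 - (-2 - 8*(-3))*(-5))²*(-9) = (-1 - (-2 + 24)*(-5))²*(-9) = (-1 - 22*(-5))²*(-9) = (-1 - 1*(-110))²*(-9) = (-1 + 110)²*(-9) = 109²*(-9) = 11881*(-9) = -106929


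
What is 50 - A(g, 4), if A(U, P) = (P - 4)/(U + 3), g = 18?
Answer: 50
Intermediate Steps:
A(U, P) = (-4 + P)/(3 + U)
50 - A(g, 4) = 50 - (-4 + 4)/(3 + 18) = 50 - 0/21 = 50 - 1*0 = 50 + 0 = 50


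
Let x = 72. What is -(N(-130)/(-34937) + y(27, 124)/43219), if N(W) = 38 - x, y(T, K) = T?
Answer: -2412745/1509942203 ≈ -0.0015979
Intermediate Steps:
N(W) = -34 (N(W) = 38 - 1*72 = 38 - 72 = -34)
-(N(-130)/(-34937) + y(27, 124)/43219) = -(-34/(-34937) + 27/43219) = -(-34*(-1/34937) + 27*(1/43219)) = -(34/34937 + 27/43219) = -1*2412745/1509942203 = -2412745/1509942203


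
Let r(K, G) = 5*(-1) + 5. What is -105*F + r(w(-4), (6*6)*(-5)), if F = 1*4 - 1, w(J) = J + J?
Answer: -315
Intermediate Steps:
w(J) = 2*J
r(K, G) = 0 (r(K, G) = -5 + 5 = 0)
F = 3 (F = 4 - 1 = 3)
-105*F + r(w(-4), (6*6)*(-5)) = -105*3 + 0 = -315 + 0 = -315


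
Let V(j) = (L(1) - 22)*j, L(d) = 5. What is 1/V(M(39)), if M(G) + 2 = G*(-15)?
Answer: 1/9979 ≈ 0.00010021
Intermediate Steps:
M(G) = -2 - 15*G (M(G) = -2 + G*(-15) = -2 - 15*G)
V(j) = -17*j (V(j) = (5 - 22)*j = -17*j)
1/V(M(39)) = 1/(-17*(-2 - 15*39)) = 1/(-17*(-2 - 585)) = 1/(-17*(-587)) = 1/9979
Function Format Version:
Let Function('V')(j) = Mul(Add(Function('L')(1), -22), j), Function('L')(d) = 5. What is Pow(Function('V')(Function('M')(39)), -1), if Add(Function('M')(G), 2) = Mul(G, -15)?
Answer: Rational(1, 9979) ≈ 0.00010021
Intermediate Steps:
Function('M')(G) = Add(-2, Mul(-15, G)) (Function('M')(G) = Add(-2, Mul(G, -15)) = Add(-2, Mul(-15, G)))
Function('V')(j) = Mul(-17, j) (Function('V')(j) = Mul(Add(5, -22), j) = Mul(-17, j))
Pow(Function('V')(Function('M')(39)), -1) = Pow(Mul(-17, Add(-2, Mul(-15, 39))), -1) = Pow(Mul(-17, Add(-2, -585)), -1) = Pow(Mul(-17, -587), -1) = Pow(9979, -1) = Rational(1, 9979)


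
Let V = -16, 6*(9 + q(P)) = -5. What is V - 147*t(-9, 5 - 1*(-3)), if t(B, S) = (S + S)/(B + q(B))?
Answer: 12304/113 ≈ 108.89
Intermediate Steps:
q(P) = -59/6 (q(P) = -9 + (1/6)*(-5) = -9 - 5/6 = -59/6)
t(B, S) = 2*S/(-59/6 + B) (t(B, S) = (S + S)/(B - 59/6) = (2*S)/(-59/6 + B) = 2*S/(-59/6 + B))
V - 147*t(-9, 5 - 1*(-3)) = -16 - 1764*(5 - 1*(-3))/(-59 + 6*(-9)) = -16 - 1764*(5 + 3)/(-59 - 54) = -16 - 1764*8/(-113) = -16 - 1764*8*(-1)/113 = -16 - 147*(-96/113) = -16 + 14112/113 = 12304/113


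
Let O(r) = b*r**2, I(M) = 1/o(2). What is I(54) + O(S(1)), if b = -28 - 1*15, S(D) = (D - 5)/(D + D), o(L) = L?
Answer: -343/2 ≈ -171.50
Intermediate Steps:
I(M) = 1/2
S(D) = (-5 + D)/(2*D) (S(D) = (-5 + D)/((2*D)) = (-5 + D)*(1/(2*D)) = (-5 + D)/(2*D))
b = -43 (b = -28 - 15 = -43)
O(r) = -43*r**2
I(54) + O(S(1)) = 1/2 - 43*(-5 + 1)**2/4 = 1/2 - 43*((1/2)*1*(-4))**2 = 1/2 - 43*(-2)**2 = 1/2 - 43*4 = 1/2 - 172 = -343/2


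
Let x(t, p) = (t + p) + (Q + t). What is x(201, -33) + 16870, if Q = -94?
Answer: 17145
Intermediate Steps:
x(t, p) = -94 + p + 2*t (x(t, p) = (t + p) + (-94 + t) = (p + t) + (-94 + t) = -94 + p + 2*t)
x(201, -33) + 16870 = (-94 - 33 + 2*201) + 16870 = (-94 - 33 + 402) + 16870 = 275 + 16870 = 17145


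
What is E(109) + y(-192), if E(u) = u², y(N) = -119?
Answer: 11762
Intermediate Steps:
E(109) + y(-192) = 109² - 119 = 11881 - 119 = 11762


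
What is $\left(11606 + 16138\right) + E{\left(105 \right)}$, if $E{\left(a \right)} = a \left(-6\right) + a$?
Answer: $27219$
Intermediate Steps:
$E{\left(a \right)} = - 5 a$ ($E{\left(a \right)} = - 6 a + a = - 5 a$)
$\left(11606 + 16138\right) + E{\left(105 \right)} = \left(11606 + 16138\right) - 525 = 27744 - 525 = 27219$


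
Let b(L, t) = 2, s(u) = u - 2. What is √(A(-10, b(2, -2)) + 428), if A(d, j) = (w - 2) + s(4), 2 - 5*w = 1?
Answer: √10705/5 ≈ 20.693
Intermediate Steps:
s(u) = -2 + u
w = ⅕ (w = ⅖ - ⅕*1 = ⅖ - ⅕ = ⅕ ≈ 0.20000)
A(d, j) = ⅕ (A(d, j) = (⅕ - 2) + (-2 + 4) = -9/5 + 2 = ⅕)
√(A(-10, b(2, -2)) + 428) = √(⅕ + 428) = √(2141/5) = √10705/5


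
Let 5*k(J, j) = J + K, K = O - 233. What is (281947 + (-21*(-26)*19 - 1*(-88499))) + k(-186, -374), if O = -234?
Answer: 1903447/5 ≈ 3.8069e+5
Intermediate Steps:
K = -467 (K = -234 - 233 = -467)
k(J, j) = -467/5 + J/5 (k(J, j) = (J - 467)/5 = (-467 + J)/5 = -467/5 + J/5)
(281947 + (-21*(-26)*19 - 1*(-88499))) + k(-186, -374) = (281947 + (-21*(-26)*19 - 1*(-88499))) + (-467/5 + (⅕)*(-186)) = (281947 + (546*19 + 88499)) + (-467/5 - 186/5) = (281947 + (10374 + 88499)) - 653/5 = (281947 + 98873) - 653/5 = 380820 - 653/5 = 1903447/5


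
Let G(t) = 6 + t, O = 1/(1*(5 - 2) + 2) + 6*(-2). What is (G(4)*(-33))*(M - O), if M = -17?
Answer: 1716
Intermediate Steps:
O = -59/5 (O = 1/(1*3 + 2) - 12 = 1/(3 + 2) - 12 = 1/5 - 12 = ⅕ - 12 = -59/5 ≈ -11.800)
(G(4)*(-33))*(M - O) = ((6 + 4)*(-33))*(-17 - 1*(-59/5)) = (10*(-33))*(-17 + 59/5) = -330*(-26/5) = 1716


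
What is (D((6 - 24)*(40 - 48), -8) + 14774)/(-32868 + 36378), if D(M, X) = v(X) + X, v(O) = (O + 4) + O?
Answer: 2459/585 ≈ 4.2034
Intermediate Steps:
v(O) = 4 + 2*O (v(O) = (4 + O) + O = 4 + 2*O)
D(M, X) = 4 + 3*X (D(M, X) = (4 + 2*X) + X = 4 + 3*X)
(D((6 - 24)*(40 - 48), -8) + 14774)/(-32868 + 36378) = ((4 + 3*(-8)) + 14774)/(-32868 + 36378) = ((4 - 24) + 14774)/3510 = (-20 + 14774)*(1/3510) = 14754*(1/3510) = 2459/585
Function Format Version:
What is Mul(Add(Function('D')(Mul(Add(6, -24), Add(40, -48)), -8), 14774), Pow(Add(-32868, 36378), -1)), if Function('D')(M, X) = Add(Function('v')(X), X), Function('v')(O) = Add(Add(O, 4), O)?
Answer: Rational(2459, 585) ≈ 4.2034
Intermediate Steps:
Function('v')(O) = Add(4, Mul(2, O)) (Function('v')(O) = Add(Add(4, O), O) = Add(4, Mul(2, O)))
Function('D')(M, X) = Add(4, Mul(3, X)) (Function('D')(M, X) = Add(Add(4, Mul(2, X)), X) = Add(4, Mul(3, X)))
Mul(Add(Function('D')(Mul(Add(6, -24), Add(40, -48)), -8), 14774), Pow(Add(-32868, 36378), -1)) = Mul(Add(Add(4, Mul(3, -8)), 14774), Pow(Add(-32868, 36378), -1)) = Mul(Add(Add(4, -24), 14774), Pow(3510, -1)) = Mul(Add(-20, 14774), Rational(1, 3510)) = Mul(14754, Rational(1, 3510)) = Rational(2459, 585)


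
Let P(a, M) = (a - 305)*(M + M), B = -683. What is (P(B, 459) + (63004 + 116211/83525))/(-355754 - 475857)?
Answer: 70493313289/69460308775 ≈ 1.0149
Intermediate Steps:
P(a, M) = 2*M*(-305 + a) (P(a, M) = (-305 + a)*(2*M) = 2*M*(-305 + a))
(P(B, 459) + (63004 + 116211/83525))/(-355754 - 475857) = (2*459*(-305 - 683) + (63004 + 116211/83525))/(-355754 - 475857) = (2*459*(-988) + (63004 + 116211*(1/83525)))/(-831611) = (-906984 + (63004 + 116211/83525))*(-1/831611) = (-906984 + 5262525311/83525)*(-1/831611) = -70493313289/83525*(-1/831611) = 70493313289/69460308775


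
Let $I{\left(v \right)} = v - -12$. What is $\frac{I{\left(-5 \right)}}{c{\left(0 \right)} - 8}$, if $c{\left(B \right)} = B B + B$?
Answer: $- \frac{7}{8} \approx -0.875$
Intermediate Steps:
$c{\left(B \right)} = B + B^{2}$ ($c{\left(B \right)} = B^{2} + B = B + B^{2}$)
$I{\left(v \right)} = 12 + v$ ($I{\left(v \right)} = v + 12 = 12 + v$)
$\frac{I{\left(-5 \right)}}{c{\left(0 \right)} - 8} = \frac{12 - 5}{0 \left(1 + 0\right) - 8} = \frac{1}{0 \cdot 1 - 8} \cdot 7 = \frac{1}{0 - 8} \cdot 7 = \frac{1}{-8} \cdot 7 = \left(- \frac{1}{8}\right) 7 = - \frac{7}{8}$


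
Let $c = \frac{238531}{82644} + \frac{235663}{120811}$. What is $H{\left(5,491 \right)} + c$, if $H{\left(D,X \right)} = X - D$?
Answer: $\frac{4900665183637}{9984304284} \approx 490.84$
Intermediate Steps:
$c = \frac{48293301613}{9984304284}$ ($c = 238531 \cdot \frac{1}{82644} + 235663 \cdot \frac{1}{120811} = \frac{238531}{82644} + \frac{235663}{120811} = \frac{48293301613}{9984304284} \approx 4.8369$)
$H{\left(5,491 \right)} + c = \left(491 - 5\right) + \frac{48293301613}{9984304284} = 486 + \frac{48293301613}{9984304284} = \frac{4900665183637}{9984304284}$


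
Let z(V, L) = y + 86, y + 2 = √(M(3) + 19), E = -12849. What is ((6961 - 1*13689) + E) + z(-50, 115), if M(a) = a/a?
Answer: -19493 + 2*√5 ≈ -19489.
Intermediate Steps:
M(a) = 1
y = -2 + 2*√5 (y = -2 + √(1 + 19) = -2 + √20 = -2 + 2*√5 ≈ 2.4721)
z(V, L) = 84 + 2*√5 (z(V, L) = (-2 + 2*√5) + 86 = 84 + 2*√5)
((6961 - 1*13689) + E) + z(-50, 115) = ((6961 - 1*13689) - 12849) + (84 + 2*√5) = ((6961 - 13689) - 12849) + (84 + 2*√5) = (-6728 - 12849) + (84 + 2*√5) = -19577 + (84 + 2*√5) = -19493 + 2*√5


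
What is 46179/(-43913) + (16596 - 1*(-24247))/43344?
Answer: -208043917/1903365072 ≈ -0.10930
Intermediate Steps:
46179/(-43913) + (16596 - 1*(-24247))/43344 = 46179*(-1/43913) + (16596 + 24247)*(1/43344) = -46179/43913 + 40843*(1/43344) = -46179/43913 + 40843/43344 = -208043917/1903365072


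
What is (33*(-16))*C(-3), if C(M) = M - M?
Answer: 0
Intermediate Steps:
C(M) = 0
(33*(-16))*C(-3) = (33*(-16))*0 = -528*0 = 0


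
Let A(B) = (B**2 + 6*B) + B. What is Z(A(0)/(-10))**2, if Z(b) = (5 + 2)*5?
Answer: 1225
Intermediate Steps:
A(B) = B**2 + 7*B
Z(b) = 35 (Z(b) = 7*5 = 35)
Z(A(0)/(-10))**2 = 35**2 = 1225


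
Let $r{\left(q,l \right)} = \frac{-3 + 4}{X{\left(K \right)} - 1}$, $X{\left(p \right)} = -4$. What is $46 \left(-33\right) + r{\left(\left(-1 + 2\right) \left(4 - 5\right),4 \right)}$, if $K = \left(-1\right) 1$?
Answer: $- \frac{7591}{5} \approx -1518.2$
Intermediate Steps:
$K = -1$
$r{\left(q,l \right)} = - \frac{1}{5}$ ($r{\left(q,l \right)} = \frac{-3 + 4}{-4 - 1} = 1 \frac{1}{-5} = 1 \left(- \frac{1}{5}\right) = - \frac{1}{5}$)
$46 \left(-33\right) + r{\left(\left(-1 + 2\right) \left(4 - 5\right),4 \right)} = 46 \left(-33\right) - \frac{1}{5} = -1518 - \frac{1}{5} = - \frac{7591}{5}$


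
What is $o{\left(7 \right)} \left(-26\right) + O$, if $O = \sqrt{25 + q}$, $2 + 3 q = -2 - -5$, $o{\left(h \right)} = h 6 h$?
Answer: $-7644 + \frac{2 \sqrt{57}}{3} \approx -7639.0$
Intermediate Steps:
$o{\left(h \right)} = 6 h^{2}$ ($o{\left(h \right)} = 6 h h = 6 h^{2}$)
$q = \frac{1}{3}$ ($q = - \frac{2}{3} + \frac{-2 - -5}{3} = - \frac{2}{3} + \frac{-2 + 5}{3} = - \frac{2}{3} + \frac{1}{3} \cdot 3 = - \frac{2}{3} + 1 = \frac{1}{3} \approx 0.33333$)
$O = \frac{2 \sqrt{57}}{3}$ ($O = \sqrt{25 + \frac{1}{3}} = \sqrt{\frac{76}{3}} = \frac{2 \sqrt{57}}{3} \approx 5.0332$)
$o{\left(7 \right)} \left(-26\right) + O = 6 \cdot 7^{2} \left(-26\right) + \frac{2 \sqrt{57}}{3} = 6 \cdot 49 \left(-26\right) + \frac{2 \sqrt{57}}{3} = 294 \left(-26\right) + \frac{2 \sqrt{57}}{3} = -7644 + \frac{2 \sqrt{57}}{3}$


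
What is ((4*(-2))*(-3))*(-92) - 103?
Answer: -2311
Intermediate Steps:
((4*(-2))*(-3))*(-92) - 103 = -8*(-3)*(-92) - 103 = 24*(-92) - 103 = -2208 - 103 = -2311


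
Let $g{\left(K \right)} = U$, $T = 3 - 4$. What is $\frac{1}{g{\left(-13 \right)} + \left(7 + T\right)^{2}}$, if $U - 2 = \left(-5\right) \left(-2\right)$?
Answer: $\frac{1}{48} \approx 0.020833$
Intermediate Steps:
$U = 12$ ($U = 2 - -10 = 2 + 10 = 12$)
$T = -1$ ($T = 3 - 4 = -1$)
$g{\left(K \right)} = 12$
$\frac{1}{g{\left(-13 \right)} + \left(7 + T\right)^{2}} = \frac{1}{12 + \left(7 - 1\right)^{2}} = \frac{1}{12 + 6^{2}} = \frac{1}{12 + 36} = \frac{1}{48}$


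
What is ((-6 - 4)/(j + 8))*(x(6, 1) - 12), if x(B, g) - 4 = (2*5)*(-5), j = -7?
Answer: 580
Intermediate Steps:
x(B, g) = -46 (x(B, g) = 4 + (2*5)*(-5) = 4 + 10*(-5) = 4 - 50 = -46)
((-6 - 4)/(j + 8))*(x(6, 1) - 12) = ((-6 - 4)/(-7 + 8))*(-46 - 12) = -10/1*(-58) = -10*1*(-58) = -10*(-58) = 580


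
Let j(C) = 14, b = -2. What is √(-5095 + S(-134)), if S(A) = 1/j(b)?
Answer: I*√998606/14 ≈ 71.379*I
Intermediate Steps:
S(A) = 1/14
√(-5095 + S(-134)) = √(-5095 + 1/14) = √(-71329/14) = I*√998606/14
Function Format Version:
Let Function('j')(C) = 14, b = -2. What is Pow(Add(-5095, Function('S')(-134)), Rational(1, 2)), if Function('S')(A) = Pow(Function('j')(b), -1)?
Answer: Mul(Rational(1, 14), I, Pow(998606, Rational(1, 2))) ≈ Mul(71.379, I)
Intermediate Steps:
Function('S')(A) = Rational(1, 14) (Function('S')(A) = Pow(14, -1) = Rational(1, 14))
Pow(Add(-5095, Function('S')(-134)), Rational(1, 2)) = Pow(Add(-5095, Rational(1, 14)), Rational(1, 2)) = Pow(Rational(-71329, 14), Rational(1, 2)) = Mul(Rational(1, 14), I, Pow(998606, Rational(1, 2)))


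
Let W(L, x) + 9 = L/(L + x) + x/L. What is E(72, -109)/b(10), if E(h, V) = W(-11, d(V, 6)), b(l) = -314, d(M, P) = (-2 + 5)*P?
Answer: 470/12089 ≈ 0.038878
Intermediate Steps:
d(M, P) = 3*P
W(L, x) = -9 + L/(L + x) + x/L (W(L, x) = -9 + (L/(L + x) + x/L) = -9 + L/(L + x) + x/L)
E(h, V) = -940/77 (E(h, V) = ((3*6)² - 8*(-11)² - 8*(-11)*3*6)/((-11)*(-11 + 3*6)) = -(18² - 8*121 - 8*(-11)*18)/(11*(-11 + 18)) = -1/11*(324 - 968 + 1584)/7 = -1/11*⅐*940 = -940/77)
E(72, -109)/b(10) = -940/77/(-314) = -940/77*(-1/314) = 470/12089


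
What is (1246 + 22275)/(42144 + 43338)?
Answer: 23521/85482 ≈ 0.27516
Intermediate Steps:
(1246 + 22275)/(42144 + 43338) = 23521/85482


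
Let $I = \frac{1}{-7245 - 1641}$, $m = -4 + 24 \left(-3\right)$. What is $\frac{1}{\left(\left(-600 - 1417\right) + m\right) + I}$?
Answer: $- \frac{8886}{18598399} \approx -0.00047778$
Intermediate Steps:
$m = -76$ ($m = -4 - 72 = -76$)
$I = - \frac{1}{8886}$ ($I = \frac{1}{-8886} = - \frac{1}{8886} \approx -0.00011254$)
$\frac{1}{\left(\left(-600 - 1417\right) + m\right) + I} = \frac{1}{\left(\left(-600 - 1417\right) - 76\right) - \frac{1}{8886}} = \frac{1}{\left(-2017 - 76\right) - \frac{1}{8886}} = \frac{1}{-2093 - \frac{1}{8886}} = \frac{1}{- \frac{18598399}{8886}} = - \frac{8886}{18598399}$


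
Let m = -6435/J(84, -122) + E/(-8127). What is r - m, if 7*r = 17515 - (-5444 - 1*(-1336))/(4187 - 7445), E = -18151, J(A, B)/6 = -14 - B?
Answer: 29533416289/11767896 ≈ 2509.7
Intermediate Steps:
J(A, B) = -84 - 6*B (J(A, B) = 6*(-14 - B) = -84 - 6*B)
m = -71491/9288 (m = -6435/(-84 - 6*(-122)) - 18151/(-8127) = -6435/(-84 + 732) - 18151*(-1/8127) = -6435/648 + 2593/1161 = -6435*1/648 + 2593/1161 = -715/72 + 2593/1161 = -71491/9288 ≈ -7.6971)
r = 28529881/11403 (r = (17515 - (-5444 - 1*(-1336))/(4187 - 7445))/7 = (17515 - (-5444 + 1336)/(-3258))/7 = (17515 - (-4108)*(-1)/3258)/7 = (17515 - 1*2054/1629)/7 = (17515 - 2054/1629)/7 = (⅐)*(28529881/1629) = 28529881/11403 ≈ 2502.0)
r - m = 28529881/11403 - 1*(-71491/9288) = 28529881/11403 + 71491/9288 = 29533416289/11767896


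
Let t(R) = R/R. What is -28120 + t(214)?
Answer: -28119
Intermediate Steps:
t(R) = 1
-28120 + t(214) = -28120 + 1 = -28119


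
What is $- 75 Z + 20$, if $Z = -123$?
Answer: $9245$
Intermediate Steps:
$- 75 Z + 20 = \left(-75\right) \left(-123\right) + 20 = 9225 + 20 = 9245$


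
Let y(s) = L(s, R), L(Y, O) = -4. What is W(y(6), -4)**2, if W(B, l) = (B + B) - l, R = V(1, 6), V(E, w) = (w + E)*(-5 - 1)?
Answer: 16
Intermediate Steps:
V(E, w) = -6*E - 6*w (V(E, w) = (E + w)*(-6) = -6*E - 6*w)
R = -42 (R = -6*1 - 6*6 = -6 - 36 = -42)
y(s) = -4
W(B, l) = -l + 2*B (W(B, l) = 2*B - l = -l + 2*B)
W(y(6), -4)**2 = (-1*(-4) + 2*(-4))**2 = (4 - 8)**2 = (-4)**2 = 16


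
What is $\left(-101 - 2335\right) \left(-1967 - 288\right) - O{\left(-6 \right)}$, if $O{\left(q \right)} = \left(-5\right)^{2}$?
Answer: $5493155$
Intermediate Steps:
$O{\left(q \right)} = 25$
$\left(-101 - 2335\right) \left(-1967 - 288\right) - O{\left(-6 \right)} = \left(-101 - 2335\right) \left(-1967 - 288\right) - 25 = \left(-2436\right) \left(-2255\right) - 25 = 5493180 - 25 = 5493155$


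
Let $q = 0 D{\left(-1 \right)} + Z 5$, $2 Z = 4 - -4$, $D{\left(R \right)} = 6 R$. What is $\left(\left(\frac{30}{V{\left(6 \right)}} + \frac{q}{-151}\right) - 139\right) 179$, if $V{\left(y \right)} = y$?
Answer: $- \frac{3625466}{151} \approx -24010.0$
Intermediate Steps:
$Z = 4$ ($Z = \frac{4 - -4}{2} = \frac{4 + 4}{2} = \frac{1}{2} \cdot 8 = 4$)
$q = 20$ ($q = 0 \cdot 6 \left(-1\right) + 4 \cdot 5 = 0 \left(-6\right) + 20 = 0 + 20 = 20$)
$\left(\left(\frac{30}{V{\left(6 \right)}} + \frac{q}{-151}\right) - 139\right) 179 = \left(\left(\frac{30}{6} + \frac{20}{-151}\right) - 139\right) 179 = \left(\left(30 \cdot \frac{1}{6} + 20 \left(- \frac{1}{151}\right)\right) - 139\right) 179 = \left(\left(5 - \frac{20}{151}\right) - 139\right) 179 = \left(\frac{735}{151} - 139\right) 179 = \left(- \frac{20254}{151}\right) 179 = - \frac{3625466}{151}$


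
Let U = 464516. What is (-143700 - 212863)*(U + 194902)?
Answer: -235124060334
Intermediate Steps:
(-143700 - 212863)*(U + 194902) = (-143700 - 212863)*(464516 + 194902) = -356563*659418 = -235124060334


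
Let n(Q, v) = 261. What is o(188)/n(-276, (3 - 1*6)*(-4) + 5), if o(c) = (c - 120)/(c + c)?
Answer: 17/24534 ≈ 0.00069292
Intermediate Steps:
o(c) = (-120 + c)/(2*c) (o(c) = (-120 + c)/((2*c)) = (-120 + c)*(1/(2*c)) = (-120 + c)/(2*c))
o(188)/n(-276, (3 - 1*6)*(-4) + 5) = ((½)*(-120 + 188)/188)/261 = ((½)*(1/188)*68)*(1/261) = (17/94)*(1/261) = 17/24534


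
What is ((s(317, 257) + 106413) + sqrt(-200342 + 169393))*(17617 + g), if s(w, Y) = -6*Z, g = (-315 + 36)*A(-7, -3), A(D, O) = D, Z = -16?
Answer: 2084381130 + 19570*I*sqrt(30949) ≈ 2.0844e+9 + 3.4428e+6*I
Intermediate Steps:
g = 1953 (g = (-315 + 36)*(-7) = -279*(-7) = 1953)
s(w, Y) = 96 (s(w, Y) = -6*(-16) = 96)
((s(317, 257) + 106413) + sqrt(-200342 + 169393))*(17617 + g) = ((96 + 106413) + sqrt(-200342 + 169393))*(17617 + 1953) = (106509 + sqrt(-30949))*19570 = (106509 + I*sqrt(30949))*19570 = 2084381130 + 19570*I*sqrt(30949)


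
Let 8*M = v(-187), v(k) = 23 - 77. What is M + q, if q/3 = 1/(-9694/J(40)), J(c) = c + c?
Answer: -131349/19388 ≈ -6.7748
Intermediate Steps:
J(c) = 2*c
v(k) = -54
M = -27/4 (M = (1/8)*(-54) = -27/4 ≈ -6.7500)
q = -120/4847 (q = 3/((-9694/(2*40))) = 3/((-9694/80)) = 3/((-9694*1/80)) = 3/(-4847/40) = 3*(-40/4847) = -120/4847 ≈ -0.024758)
M + q = -27/4 - 120/4847 = -131349/19388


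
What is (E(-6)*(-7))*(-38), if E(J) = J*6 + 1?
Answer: -9310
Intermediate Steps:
E(J) = 1 + 6*J (E(J) = 6*J + 1 = 1 + 6*J)
(E(-6)*(-7))*(-38) = ((1 + 6*(-6))*(-7))*(-38) = ((1 - 36)*(-7))*(-38) = -35*(-7)*(-38) = 245*(-38) = -9310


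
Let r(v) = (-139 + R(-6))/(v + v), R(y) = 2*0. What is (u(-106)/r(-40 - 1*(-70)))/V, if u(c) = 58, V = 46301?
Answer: -3480/6435839 ≈ -0.00054072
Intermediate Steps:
R(y) = 0
r(v) = -139/(2*v) (r(v) = (-139 + 0)/(v + v) = -139*1/(2*v) = -139/(2*v))
(u(-106)/r(-40 - 1*(-70)))/V = (58/((-139/(2*(-40 - 1*(-70))))))/46301 = (58/((-139/(2*(-40 + 70)))))*(1/46301) = (58/((-139/2/30)))*(1/46301) = (58/((-139/2*1/30)))*(1/46301) = (58/(-139/60))*(1/46301) = (58*(-60/139))*(1/46301) = -3480/139*1/46301 = -3480/6435839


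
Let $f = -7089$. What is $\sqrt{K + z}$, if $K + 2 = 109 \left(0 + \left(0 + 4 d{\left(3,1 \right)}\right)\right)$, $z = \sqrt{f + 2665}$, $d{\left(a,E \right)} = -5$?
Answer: $\sqrt{-2182 + 2 i \sqrt{1106}} \approx 0.7119 + 46.717 i$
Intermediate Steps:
$z = 2 i \sqrt{1106}$ ($z = \sqrt{-7089 + 2665} = \sqrt{-4424} = 2 i \sqrt{1106} \approx 66.513 i$)
$K = -2182$ ($K = -2 + 109 \left(0 + \left(0 + 4 \left(-5\right)\right)\right) = -2 + 109 \left(0 + \left(0 - 20\right)\right) = -2 + 109 \left(0 - 20\right) = -2 + 109 \left(-20\right) = -2 - 2180 = -2182$)
$\sqrt{K + z} = \sqrt{-2182 + 2 i \sqrt{1106}}$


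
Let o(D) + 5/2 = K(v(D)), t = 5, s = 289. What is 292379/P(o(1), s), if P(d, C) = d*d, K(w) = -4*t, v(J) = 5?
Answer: 1169516/2025 ≈ 577.54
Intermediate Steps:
K(w) = -20 (K(w) = -4*5 = -20)
o(D) = -45/2 (o(D) = -5/2 - 20 = -45/2)
P(d, C) = d²
292379/P(o(1), s) = 292379/((-45/2)²) = 292379/(2025/4) = 292379*(4/2025) = 1169516/2025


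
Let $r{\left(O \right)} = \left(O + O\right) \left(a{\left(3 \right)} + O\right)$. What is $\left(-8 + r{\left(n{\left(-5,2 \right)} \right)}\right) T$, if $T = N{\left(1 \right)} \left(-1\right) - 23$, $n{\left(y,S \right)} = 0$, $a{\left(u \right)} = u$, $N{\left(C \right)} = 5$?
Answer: $224$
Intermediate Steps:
$r{\left(O \right)} = 2 O \left(3 + O\right)$ ($r{\left(O \right)} = \left(O + O\right) \left(3 + O\right) = 2 O \left(3 + O\right)$)
$T = -28$ ($T = 5 \left(-1\right) - 23 = -5 - 23 = -28$)
$\left(-8 + r{\left(n{\left(-5,2 \right)} \right)}\right) T = \left(-8 + 2 \cdot 0 \left(3 + 0\right)\right) \left(-28\right) = \left(-8 + 2 \cdot 0 \cdot 3\right) \left(-28\right) = \left(-8 + 0\right) \left(-28\right) = \left(-8\right) \left(-28\right) = 224$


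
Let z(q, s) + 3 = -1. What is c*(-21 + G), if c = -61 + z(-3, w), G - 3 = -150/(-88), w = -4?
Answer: 46605/44 ≈ 1059.2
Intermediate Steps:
z(q, s) = -4 (z(q, s) = -3 - 1 = -4)
G = 207/44 (G = 3 - 150/(-88) = 3 - 150*(-1/88) = 3 + 75/44 = 207/44 ≈ 4.7045)
c = -65 (c = -61 - 4 = -65)
c*(-21 + G) = -65*(-21 + 207/44) = -65*(-717/44) = 46605/44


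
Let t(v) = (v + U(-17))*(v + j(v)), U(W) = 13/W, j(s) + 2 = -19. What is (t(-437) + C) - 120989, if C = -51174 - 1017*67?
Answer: -676698/17 ≈ -39806.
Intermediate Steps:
j(s) = -21 (j(s) = -2 - 19 = -21)
C = -119313 (C = -51174 - 1*68139 = -51174 - 68139 = -119313)
t(v) = (-21 + v)*(-13/17 + v) (t(v) = (v + 13/(-17))*(v - 21) = (v + 13*(-1/17))*(-21 + v) = (v - 13/17)*(-21 + v) = (-13/17 + v)*(-21 + v) = (-21 + v)*(-13/17 + v))
(t(-437) + C) - 120989 = ((273/17 + (-437)**2 - 370/17*(-437)) - 119313) - 120989 = ((273/17 + 190969 + 161690/17) - 119313) - 120989 = (3408436/17 - 119313) - 120989 = 1380115/17 - 120989 = -676698/17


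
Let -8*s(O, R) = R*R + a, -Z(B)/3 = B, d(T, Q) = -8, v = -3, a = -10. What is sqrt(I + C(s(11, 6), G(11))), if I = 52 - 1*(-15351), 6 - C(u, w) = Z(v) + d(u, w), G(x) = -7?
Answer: 12*sqrt(107) ≈ 124.13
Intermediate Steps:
Z(B) = -3*B
s(O, R) = 5/4 - R**2/8 (s(O, R) = -(R*R - 10)/8 = -(R**2 - 10)/8 = -(-10 + R**2)/8 = 5/4 - R**2/8)
C(u, w) = 5 (C(u, w) = 6 - (-3*(-3) - 8) = 6 - (9 - 8) = 6 - 1*1 = 6 - 1 = 5)
I = 15403 (I = 52 + 15351 = 15403)
sqrt(I + C(s(11, 6), G(11))) = sqrt(15403 + 5) = sqrt(15408) = 12*sqrt(107)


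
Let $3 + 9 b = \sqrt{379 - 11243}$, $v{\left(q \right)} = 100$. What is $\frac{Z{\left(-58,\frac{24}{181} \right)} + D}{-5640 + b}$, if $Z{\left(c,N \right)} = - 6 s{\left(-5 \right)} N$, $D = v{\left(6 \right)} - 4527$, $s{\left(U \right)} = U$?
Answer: $\frac{365752643589}{466417638973} + \frac{28820412 i \sqrt{679}}{466417638973} \approx 0.78417 + 0.0016101 i$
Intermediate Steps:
$b = - \frac{1}{3} + \frac{4 i \sqrt{679}}{9}$ ($b = - \frac{1}{3} + \frac{\sqrt{379 - 11243}}{9} = - \frac{1}{3} + \frac{\sqrt{-10864}}{9} = - \frac{1}{3} + \frac{4 i \sqrt{679}}{9} \approx -0.33333 + 11.581 i$)
$D = -4427$ ($D = 100 - 4527 = -4427$)
$Z{\left(c,N \right)} = 30 N$ ($Z{\left(c,N \right)} = \left(-6\right) \left(-5\right) N = 30 N$)
$\frac{Z{\left(-58,\frac{24}{181} \right)} + D}{-5640 + b} = \frac{30 \cdot \frac{24}{181} - 4427}{-5640 - \left(\frac{1}{3} - \frac{4 i \sqrt{679}}{9}\right)} = \frac{30 \cdot 24 \cdot \frac{1}{181} - 4427}{- \frac{16921}{3} + \frac{4 i \sqrt{679}}{9}} = \frac{30 \cdot \frac{24}{181} - 4427}{- \frac{16921}{3} + \frac{4 i \sqrt{679}}{9}} = \frac{\frac{720}{181} - 4427}{- \frac{16921}{3} + \frac{4 i \sqrt{679}}{9}} = - \frac{800567}{181 \left(- \frac{16921}{3} + \frac{4 i \sqrt{679}}{9}\right)}$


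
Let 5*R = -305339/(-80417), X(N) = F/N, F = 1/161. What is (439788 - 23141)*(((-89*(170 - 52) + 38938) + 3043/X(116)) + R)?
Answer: 9525531195029816813/402085 ≈ 2.3690e+13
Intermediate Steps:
F = 1/161 ≈ 0.0062112
X(N) = 1/(161*N)
R = 305339/402085 (R = (-305339/(-80417))/5 = (-305339*(-1/80417))/5 = (⅕)*(305339/80417) = 305339/402085 ≈ 0.75939)
(439788 - 23141)*(((-89*(170 - 52) + 38938) + 3043/X(116)) + R) = (439788 - 23141)*(((-89*(170 - 52) + 38938) + 3043/(((1/161)/116))) + 305339/402085) = 416647*(((-89*118 + 38938) + 3043/(((1/161)*(1/116)))) + 305339/402085) = 416647*(((-10502 + 38938) + 3043/(1/18676)) + 305339/402085) = 416647*((28436 + 3043*18676) + 305339/402085) = 416647*((28436 + 56831068) + 305339/402085) = 416647*(56859504 + 305339/402085) = 416647*(22862353971179/402085) = 9525531195029816813/402085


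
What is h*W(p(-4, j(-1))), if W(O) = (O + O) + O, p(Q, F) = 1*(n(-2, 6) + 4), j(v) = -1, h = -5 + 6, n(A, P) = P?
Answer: 30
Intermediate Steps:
h = 1
p(Q, F) = 10 (p(Q, F) = 1*(6 + 4) = 1*10 = 10)
W(O) = 3*O (W(O) = 2*O + O = 3*O)
h*W(p(-4, j(-1))) = 1*(3*10) = 1*30 = 30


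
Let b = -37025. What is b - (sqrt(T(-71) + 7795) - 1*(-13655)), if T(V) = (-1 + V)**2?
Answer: -50680 - sqrt(12979) ≈ -50794.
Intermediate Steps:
b - (sqrt(T(-71) + 7795) - 1*(-13655)) = -37025 - (sqrt((-1 - 71)**2 + 7795) - 1*(-13655)) = -37025 - (sqrt((-72)**2 + 7795) + 13655) = -37025 - (sqrt(5184 + 7795) + 13655) = -37025 - (sqrt(12979) + 13655) = -37025 - (13655 + sqrt(12979)) = -37025 + (-13655 - sqrt(12979)) = -50680 - sqrt(12979)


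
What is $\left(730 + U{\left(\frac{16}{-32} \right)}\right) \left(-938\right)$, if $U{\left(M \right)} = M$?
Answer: $-684271$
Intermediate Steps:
$\left(730 + U{\left(\frac{16}{-32} \right)}\right) \left(-938\right) = \left(730 + \frac{16}{-32}\right) \left(-938\right) = \left(730 + 16 \left(- \frac{1}{32}\right)\right) \left(-938\right) = \left(730 - \frac{1}{2}\right) \left(-938\right) = \frac{1459}{2} \left(-938\right) = -684271$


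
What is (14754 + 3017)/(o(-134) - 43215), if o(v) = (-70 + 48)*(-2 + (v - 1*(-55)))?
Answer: -17771/41433 ≈ -0.42891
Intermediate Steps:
o(v) = -1166 - 22*v (o(v) = -22*(-2 + (v + 55)) = -22*(-2 + (55 + v)) = -22*(53 + v) = -1166 - 22*v)
(14754 + 3017)/(o(-134) - 43215) = (14754 + 3017)/((-1166 - 22*(-134)) - 43215) = 17771/((-1166 + 2948) - 43215) = 17771/(1782 - 43215) = 17771/(-41433) = 17771*(-1/41433) = -17771/41433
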